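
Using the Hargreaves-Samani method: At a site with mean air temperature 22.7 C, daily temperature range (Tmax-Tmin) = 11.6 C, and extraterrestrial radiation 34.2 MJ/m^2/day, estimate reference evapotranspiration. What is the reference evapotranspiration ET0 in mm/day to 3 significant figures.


Approach: apply the Hargreaves-Samani method, ET0 = 0.0023*(Tmean+17.8)*sqrt(Tmax-Tmin)*0.408*Ra.
ET0 = 0.0023*(22.7+17.8)*sqrt(11.6)*0.408*34.2 = 4.43 mm/day
Therefore the reference evapotranspiration ET0 = 4.43 mm/day.


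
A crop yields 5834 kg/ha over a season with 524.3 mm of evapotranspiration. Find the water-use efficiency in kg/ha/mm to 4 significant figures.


Approach: apply the water-use efficiency ratio, WUE = yield/ET.
WUE = 5834 / 524.3 = 11.13 kg/ha/mm
Therefore the water-use efficiency = 11.13 kg/ha/mm.


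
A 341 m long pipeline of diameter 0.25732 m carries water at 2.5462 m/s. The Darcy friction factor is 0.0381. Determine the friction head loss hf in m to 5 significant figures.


Approach: apply the Darcy-Weisbach equation, hf = f*(L/D)*(v^2/(2g)).
hf = 0.0381 * (341/0.25732) * (2.5462^2 / (2*9.81))
hf = 16.684 m
Therefore the friction head loss hf = 16.684 m.


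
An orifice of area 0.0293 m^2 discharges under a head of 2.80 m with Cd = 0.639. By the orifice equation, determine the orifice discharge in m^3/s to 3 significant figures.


Approach: apply the orifice equation, Q = Cd*A*sqrt(2*g*h).
Q = 0.639 * 0.0293 * sqrt(2*9.81*2.80) = 0.139 m^3/s
Therefore the orifice discharge = 0.139 m^3/s.


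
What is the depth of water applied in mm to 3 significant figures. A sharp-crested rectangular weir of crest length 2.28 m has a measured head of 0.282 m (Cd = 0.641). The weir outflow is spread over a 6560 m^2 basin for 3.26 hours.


Approach: apply the rectangular weir equation with a volume-to-depth conversion, Q = (2/3)*Cd*L*sqrt(2g)*H^1.5; d = Q*t/A * 1000.
Step 1 — weir discharge:
  Q = (2/3)*0.641*2.28*sqrt(2*9.81)*0.282^1.5 = 0.64629 m^3/s
Step 2 — volume: V = 0.64629 * 3.26*3600 = 7584.8 m^3
Step 3 — depth: d = V/A * 1000 = 7584.8/6560 * 1000 = 1160 mm
Therefore the depth of water applied = 1160 mm.


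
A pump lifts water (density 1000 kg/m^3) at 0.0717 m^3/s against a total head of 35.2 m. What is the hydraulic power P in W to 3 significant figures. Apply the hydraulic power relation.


Approach: apply the hydraulic power relation, P = rho*g*Q*H.
P = 1000 * 9.81 * 0.0717 * 35.2 = 24800 W
Therefore the hydraulic power P = 24800 W.


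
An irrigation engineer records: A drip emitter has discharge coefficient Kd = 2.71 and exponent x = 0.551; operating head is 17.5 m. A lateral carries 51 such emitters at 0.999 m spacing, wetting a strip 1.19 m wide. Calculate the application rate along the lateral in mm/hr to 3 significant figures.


Approach: apply the emitter equation with a lateral mass balance, q = Kd*h^x; Q = n*q; rate = Q/(n*spacing*width).
Step 1 — single emitter flow (q = Kd*h^x):
  q = 2.71 * 17.5^0.551 = 13.118 L/hr
Step 2 — total lateral flow: Q = 51 * 13.118 = 669.04 L/hr
Step 3 — wetted area: A = 51 * 0.999 * 1.19 = 60.629 m^2
Step 4 — application rate: Q/A = 669.04/60.629 = 11.0 mm/hr
Therefore the application rate along the lateral = 11.0 mm/hr.


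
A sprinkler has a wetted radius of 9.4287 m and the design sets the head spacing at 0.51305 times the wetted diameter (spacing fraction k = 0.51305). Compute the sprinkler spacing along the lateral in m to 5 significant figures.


Approach: apply the sprinkler spacing rule (spacing as a fraction of wetted diameter), S = k*(2*R).
S = 0.51305 * (2 * 9.4287) = 9.6748 m
Therefore the sprinkler spacing along the lateral = 9.6748 m.


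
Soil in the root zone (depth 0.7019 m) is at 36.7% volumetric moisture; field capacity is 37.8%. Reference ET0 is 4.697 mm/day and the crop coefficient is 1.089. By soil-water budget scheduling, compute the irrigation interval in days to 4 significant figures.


Approach: apply soil-water budget scheduling, SMD = (FC-theta)/100*depth*1000; ETc = ET0*Kc; interval = SMD/ETc.
Step 1 — soil moisture deficit:
  SMD = (37.8 - 36.7)/100 * 0.7019 * 1000 = 7.72090 mm
Step 2 — daily crop ET (ETc = ET0*Kc):
  ETc = 4.697 * 1.089 = 5.11503 mm/day
Step 3 — irrigation interval (SMD/ETc):
  interval = 7.72090 / 5.11503 = 1.509 days
Therefore the irrigation interval = 1.509 days.


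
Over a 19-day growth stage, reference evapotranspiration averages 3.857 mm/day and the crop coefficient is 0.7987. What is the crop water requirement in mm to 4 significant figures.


Approach: apply the crop water requirement relation, CWR = ET0 * Kc * days.
CWR = 3.857 * 0.7987 * 19 = 58.53 mm
Therefore the crop water requirement = 58.53 mm.


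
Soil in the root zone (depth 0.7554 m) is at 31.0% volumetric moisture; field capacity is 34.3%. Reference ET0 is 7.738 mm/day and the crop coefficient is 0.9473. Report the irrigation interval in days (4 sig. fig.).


Approach: apply soil-water budget scheduling, SMD = (FC-theta)/100*depth*1000; ETc = ET0*Kc; interval = SMD/ETc.
Step 1 — soil moisture deficit:
  SMD = (34.3 - 31.0)/100 * 0.7554 * 1000 = 24.9282 mm
Step 2 — daily crop ET (ETc = ET0*Kc):
  ETc = 7.738 * 0.9473 = 7.33021 mm/day
Step 3 — irrigation interval (SMD/ETc):
  interval = 24.9282 / 7.33021 = 3.401 days
Therefore the irrigation interval = 3.401 days.


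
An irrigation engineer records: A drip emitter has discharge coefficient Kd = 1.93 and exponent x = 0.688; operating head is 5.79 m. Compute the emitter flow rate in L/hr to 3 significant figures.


Approach: apply the emitter characteristic equation, q = Kd * h^x.
q = 1.93 * 5.79^0.688 = 6.46 L/hr
Therefore the emitter flow rate = 6.46 L/hr.


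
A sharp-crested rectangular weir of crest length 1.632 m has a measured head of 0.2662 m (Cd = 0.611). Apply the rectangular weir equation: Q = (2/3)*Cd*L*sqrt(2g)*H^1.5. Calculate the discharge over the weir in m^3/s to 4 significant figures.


Q = (2/3)*0.611*1.632*sqrt(2*9.81)*0.2662^1.5 = 0.4044 m^3/s
Therefore the discharge over the weir = 0.4044 m^3/s.


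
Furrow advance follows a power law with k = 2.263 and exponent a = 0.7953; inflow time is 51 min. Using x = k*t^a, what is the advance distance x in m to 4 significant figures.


x = 2.263 * 51^0.7953 = 51.61 m
Therefore the advance distance x = 51.61 m.


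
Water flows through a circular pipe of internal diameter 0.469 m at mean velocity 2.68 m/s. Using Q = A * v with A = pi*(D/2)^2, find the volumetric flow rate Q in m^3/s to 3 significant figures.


A = pi*(0.469/2)^2 = 0.17276 m^2
Q = 0.17276 * 2.68 = 0.463 m^3/s
Therefore the volumetric flow rate Q = 0.463 m^3/s.


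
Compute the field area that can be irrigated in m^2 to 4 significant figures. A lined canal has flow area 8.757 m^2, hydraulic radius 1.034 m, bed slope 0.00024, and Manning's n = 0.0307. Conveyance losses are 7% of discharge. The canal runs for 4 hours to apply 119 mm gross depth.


Approach: apply Manning's equation with a conveyance and depth budget, Q = (1/n)*A*R^(2/3)*S^(1/2); Q_field = Q*(1-loss); Area = Q_field*t/(d/1000).
Step 1 — canal discharge (Manning's equation):
  Q = (1/0.0307) * 8.757 * 1.034^(2/3) * 0.00024^(1/2) = 4.51859 m^3/s
Step 2 — delivered flow: Q_field = 4.51859*(1 - 7/100) = 4.20229 m^3/s
Step 3 — volume delivered: V = 4.20229 * 4*3600 = 60513.0 m^3
Step 4 — area served: A = V / (depth/1000) = 60513.0 / 0.119 = 508500 m^2
Therefore the field area that can be irrigated = 508500 m^2.


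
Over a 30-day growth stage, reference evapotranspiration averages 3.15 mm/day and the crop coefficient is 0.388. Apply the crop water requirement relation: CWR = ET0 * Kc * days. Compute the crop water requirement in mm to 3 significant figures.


CWR = 3.15 * 0.388 * 30 = 36.7 mm
Therefore the crop water requirement = 36.7 mm.


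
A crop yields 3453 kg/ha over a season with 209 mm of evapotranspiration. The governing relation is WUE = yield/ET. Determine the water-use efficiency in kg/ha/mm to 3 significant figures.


WUE = 3453 / 209 = 16.5 kg/ha/mm
Therefore the water-use efficiency = 16.5 kg/ha/mm.


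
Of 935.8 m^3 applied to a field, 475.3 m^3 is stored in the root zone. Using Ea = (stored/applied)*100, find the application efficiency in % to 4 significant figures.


Ea = (475.3/935.8)*100 = 50.79 %
Therefore the application efficiency = 50.79 %.


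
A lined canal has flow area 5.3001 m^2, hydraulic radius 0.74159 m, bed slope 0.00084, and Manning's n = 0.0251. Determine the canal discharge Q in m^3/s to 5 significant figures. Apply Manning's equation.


Approach: apply Manning's equation, Q = (1/n)*A*R^(2/3)*S^(1/2).
Q = (1/0.0251) * 5.3001 * 0.74159^(2/3) * 0.00084^(1/2) = 5.0141 m^3/s
Therefore the canal discharge Q = 5.0141 m^3/s.


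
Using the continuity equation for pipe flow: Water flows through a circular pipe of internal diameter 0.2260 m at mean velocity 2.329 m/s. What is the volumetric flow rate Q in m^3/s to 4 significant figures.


Approach: apply the continuity equation for pipe flow, Q = A * v with A = pi*(D/2)^2.
A = pi*(0.2260/2)^2 = 0.0401150 m^2
Q = 0.0401150 * 2.329 = 0.09343 m^3/s
Therefore the volumetric flow rate Q = 0.09343 m^3/s.


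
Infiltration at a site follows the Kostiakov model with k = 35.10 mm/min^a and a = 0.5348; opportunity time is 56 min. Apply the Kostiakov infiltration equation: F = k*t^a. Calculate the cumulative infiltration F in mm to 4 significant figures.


F = 35.10 * 56^0.5348 = 302.2 mm
Therefore the cumulative infiltration F = 302.2 mm.


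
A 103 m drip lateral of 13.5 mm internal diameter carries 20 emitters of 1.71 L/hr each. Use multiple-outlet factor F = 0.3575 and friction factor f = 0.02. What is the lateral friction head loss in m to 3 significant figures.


Approach: apply Darcy-Weisbach with the multiple-outlet F-factor, Q = n*q/(3600*1000) m^3/s; v = Q/A; hf = F*f*(L/D)*(v^2/(2g)).
Q = 20*1.71/(3600*1000) = 9.5000e-06 m^3/s
A = pi*(13.5e-3/2)^2 = 1.4314e-04 m^2, so v = Q/A = 0.066369 m/s
hf = 0.3575*0.02*(103/0.0135)*(0.066369^2/(2*9.81)) = 0.0122 m
Therefore the lateral friction head loss = 0.0122 m.


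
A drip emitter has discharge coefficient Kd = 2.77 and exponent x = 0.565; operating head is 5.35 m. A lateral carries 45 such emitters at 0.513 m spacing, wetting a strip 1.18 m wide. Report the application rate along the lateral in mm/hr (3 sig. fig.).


Approach: apply the emitter equation with a lateral mass balance, q = Kd*h^x; Q = n*q; rate = Q/(n*spacing*width).
Step 1 — single emitter flow (q = Kd*h^x):
  q = 2.77 * 5.35^0.565 = 7.1450 L/hr
Step 2 — total lateral flow: Q = 45 * 7.1450 = 321.52 L/hr
Step 3 — wetted area: A = 45 * 0.513 * 1.18 = 27.240 m^2
Step 4 — application rate: Q/A = 321.52/27.240 = 11.8 mm/hr
Therefore the application rate along the lateral = 11.8 mm/hr.


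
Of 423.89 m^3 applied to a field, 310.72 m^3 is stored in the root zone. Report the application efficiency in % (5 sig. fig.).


Approach: apply the application efficiency ratio, Ea = (stored/applied)*100.
Ea = (310.72/423.89)*100 = 73.302 %
Therefore the application efficiency = 73.302 %.


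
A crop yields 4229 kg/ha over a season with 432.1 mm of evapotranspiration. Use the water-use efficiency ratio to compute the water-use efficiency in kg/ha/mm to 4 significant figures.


Approach: apply the water-use efficiency ratio, WUE = yield/ET.
WUE = 4229 / 432.1 = 9.787 kg/ha/mm
Therefore the water-use efficiency = 9.787 kg/ha/mm.


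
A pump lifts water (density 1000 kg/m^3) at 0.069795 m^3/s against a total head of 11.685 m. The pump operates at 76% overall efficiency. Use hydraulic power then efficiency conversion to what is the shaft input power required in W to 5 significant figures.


Approach: apply hydraulic power then efficiency conversion, P = rho*g*Q*H; P_in = P/eta.
Step 1 — hydraulic power (P = rho*g*Q*H):
  P = 1000 * 9.81 * 0.069795 * 11.685 = 8000.590 W
Step 2 — input power: P_in = P/eta = 8000.590 / 0.76 = 10527 W
Therefore the shaft input power required = 10527 W.


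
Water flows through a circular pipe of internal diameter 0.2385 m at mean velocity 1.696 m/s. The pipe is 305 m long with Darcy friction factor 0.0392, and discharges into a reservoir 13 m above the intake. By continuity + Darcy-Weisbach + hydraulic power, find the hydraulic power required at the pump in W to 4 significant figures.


Approach: apply continuity + Darcy-Weisbach + hydraulic power, Q = A*v; hf = f*(L/D)*(v^2/(2g)); H = static + hf; P = rho*g*Q*H.
Step 1 — flow rate (continuity, Q = A*v):
  A = pi*(0.2385/2)^2 = 0.0446752 m^2
  Q = 0.0446752 * 1.696 = 0.0757692 m^3/s
Step 2 — friction head loss (Darcy-Weisbach):
  hf = 0.0392 * (305/0.2385) * (1.696^2 / (2*9.81))
  hf = 7.34937 m
Step 3 — total head: H = 13 + 7.34937 = 20.3494 m
Step 4 — hydraulic power (P = rho*g*Q*H):
  P = 1000 * 9.81 * 0.0757692 * 20.3494 = 15130 W
Therefore the hydraulic power required at the pump = 15130 W.


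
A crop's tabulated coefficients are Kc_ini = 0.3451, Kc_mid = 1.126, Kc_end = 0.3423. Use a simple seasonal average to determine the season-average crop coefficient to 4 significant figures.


Approach: apply a simple seasonal average, Kc_avg = (Kc_ini + Kc_mid + Kc_end)/3.
Kc_avg = (0.3451 + 1.126 + 0.3423)/3 = 0.6045
Therefore the season-average crop coefficient = 0.6045.


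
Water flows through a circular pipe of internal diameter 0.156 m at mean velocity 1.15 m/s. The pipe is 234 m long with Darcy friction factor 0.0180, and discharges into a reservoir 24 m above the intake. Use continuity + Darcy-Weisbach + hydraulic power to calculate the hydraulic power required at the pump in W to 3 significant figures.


Approach: apply continuity + Darcy-Weisbach + hydraulic power, Q = A*v; hf = f*(L/D)*(v^2/(2g)); H = static + hf; P = rho*g*Q*H.
Step 1 — flow rate (continuity, Q = A*v):
  A = pi*(0.156/2)^2 = 0.019113 m^2
  Q = 0.019113 * 1.15 = 0.021980 m^3/s
Step 2 — friction head loss (Darcy-Weisbach):
  hf = 0.0180 * (234/0.156) * (1.15^2 / (2*9.81))
  hf = 1.8200 m
Step 3 — total head: H = 24 + 1.8200 = 25.820 m
Step 4 — hydraulic power (P = rho*g*Q*H):
  P = 1000 * 9.81 * 0.021980 * 25.820 = 5570 W
Therefore the hydraulic power required at the pump = 5570 W.


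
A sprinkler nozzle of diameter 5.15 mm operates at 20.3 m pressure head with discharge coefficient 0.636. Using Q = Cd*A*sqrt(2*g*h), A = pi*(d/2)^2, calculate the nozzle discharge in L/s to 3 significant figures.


A = pi*(5.15e-3/2)^2 = 2.0831e-05 m^2
Q = 0.636 * 2.0831e-05 * sqrt(2*9.81*20.3) * 1000 = 0.264 L/s
Therefore the nozzle discharge = 0.264 L/s.


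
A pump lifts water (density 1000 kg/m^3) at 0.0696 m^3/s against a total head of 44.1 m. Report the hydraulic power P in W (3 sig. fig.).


Approach: apply the hydraulic power relation, P = rho*g*Q*H.
P = 1000 * 9.81 * 0.0696 * 44.1 = 30100 W
Therefore the hydraulic power P = 30100 W.


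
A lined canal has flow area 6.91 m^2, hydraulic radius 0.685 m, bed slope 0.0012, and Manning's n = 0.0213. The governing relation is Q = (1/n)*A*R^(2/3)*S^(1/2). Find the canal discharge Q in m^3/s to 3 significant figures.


Q = (1/0.0213) * 6.91 * 0.685^(2/3) * 0.0012^(1/2) = 8.73 m^3/s
Therefore the canal discharge Q = 8.73 m^3/s.


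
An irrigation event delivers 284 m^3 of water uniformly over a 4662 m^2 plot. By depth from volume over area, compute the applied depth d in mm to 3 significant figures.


Approach: apply depth from volume over area, d = (V/A)*1000.
d = (284 / 4662) * 1000 = 60.9 mm
Therefore the applied depth d = 60.9 mm.


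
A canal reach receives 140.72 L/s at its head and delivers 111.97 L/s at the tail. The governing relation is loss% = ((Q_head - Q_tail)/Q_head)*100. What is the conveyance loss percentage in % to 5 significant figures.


loss = ((140.72 - 111.97)/140.72)*100 = 20.431 %
Therefore the conveyance loss percentage = 20.431 %.


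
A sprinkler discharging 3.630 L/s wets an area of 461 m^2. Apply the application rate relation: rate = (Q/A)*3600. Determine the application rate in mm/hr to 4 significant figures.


rate = (3.630 / 461) * 3600 = 28.35 mm/hr
Therefore the application rate = 28.35 mm/hr.


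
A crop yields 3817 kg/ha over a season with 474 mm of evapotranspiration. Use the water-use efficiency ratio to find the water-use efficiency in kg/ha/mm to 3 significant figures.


Approach: apply the water-use efficiency ratio, WUE = yield/ET.
WUE = 3817 / 474 = 8.05 kg/ha/mm
Therefore the water-use efficiency = 8.05 kg/ha/mm.


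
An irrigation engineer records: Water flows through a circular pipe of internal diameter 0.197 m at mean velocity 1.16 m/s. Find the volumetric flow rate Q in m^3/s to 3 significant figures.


Approach: apply the continuity equation for pipe flow, Q = A * v with A = pi*(D/2)^2.
A = pi*(0.197/2)^2 = 0.030481 m^2
Q = 0.030481 * 1.16 = 0.0354 m^3/s
Therefore the volumetric flow rate Q = 0.0354 m^3/s.


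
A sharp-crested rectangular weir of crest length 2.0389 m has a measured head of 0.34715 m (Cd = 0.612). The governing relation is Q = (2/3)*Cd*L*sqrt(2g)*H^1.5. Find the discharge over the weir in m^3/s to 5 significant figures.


Q = (2/3)*0.612*2.0389*sqrt(2*9.81)*0.34715^1.5 = 0.75367 m^3/s
Therefore the discharge over the weir = 0.75367 m^3/s.


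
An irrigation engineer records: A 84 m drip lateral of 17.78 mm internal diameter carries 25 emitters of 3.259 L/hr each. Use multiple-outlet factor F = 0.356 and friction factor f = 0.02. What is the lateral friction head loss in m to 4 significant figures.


Approach: apply Darcy-Weisbach with the multiple-outlet F-factor, Q = n*q/(3600*1000) m^3/s; v = Q/A; hf = F*f*(L/D)*(v^2/(2g)).
Q = 25*3.259/(3600*1000) = 2.26319e-05 m^3/s
A = pi*(17.78e-3/2)^2 = 2.48287e-04 m^2, so v = Q/A = 0.0911525 m/s
hf = 0.356*0.02*(84/0.01778)*(0.0911525^2/(2*9.81)) = 0.01425 m
Therefore the lateral friction head loss = 0.01425 m.


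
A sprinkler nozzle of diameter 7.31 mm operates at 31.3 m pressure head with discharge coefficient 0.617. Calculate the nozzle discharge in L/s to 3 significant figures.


Approach: apply the orifice equation, Q = Cd*A*sqrt(2*g*h), A = pi*(d/2)^2.
A = pi*(7.31e-3/2)^2 = 4.1969e-05 m^2
Q = 0.617 * 4.1969e-05 * sqrt(2*9.81*31.3) * 1000 = 0.642 L/s
Therefore the nozzle discharge = 0.642 L/s.


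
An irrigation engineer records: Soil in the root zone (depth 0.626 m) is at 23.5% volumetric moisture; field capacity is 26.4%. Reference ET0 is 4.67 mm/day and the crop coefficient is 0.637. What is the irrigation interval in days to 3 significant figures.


Approach: apply soil-water budget scheduling, SMD = (FC-theta)/100*depth*1000; ETc = ET0*Kc; interval = SMD/ETc.
Step 1 — soil moisture deficit:
  SMD = (26.4 - 23.5)/100 * 0.626 * 1000 = 18.154 mm
Step 2 — daily crop ET (ETc = ET0*Kc):
  ETc = 4.67 * 0.637 = 2.9748 mm/day
Step 3 — irrigation interval (SMD/ETc):
  interval = 18.154 / 2.9748 = 6.10 days
Therefore the irrigation interval = 6.10 days.


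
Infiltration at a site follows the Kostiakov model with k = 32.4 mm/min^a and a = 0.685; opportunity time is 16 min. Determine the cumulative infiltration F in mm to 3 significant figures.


Approach: apply the Kostiakov infiltration equation, F = k*t^a.
F = 32.4 * 16^0.685 = 216 mm
Therefore the cumulative infiltration F = 216 mm.


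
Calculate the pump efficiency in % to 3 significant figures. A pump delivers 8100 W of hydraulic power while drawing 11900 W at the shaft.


Approach: apply the efficiency ratio, eta = (P_out/P_in)*100.
eta = (8100 / 11900) * 100 = 68.1 %
Therefore the pump efficiency = 68.1 %.


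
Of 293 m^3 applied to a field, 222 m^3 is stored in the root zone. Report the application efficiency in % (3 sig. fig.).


Approach: apply the application efficiency ratio, Ea = (stored/applied)*100.
Ea = (222/293)*100 = 75.8 %
Therefore the application efficiency = 75.8 %.


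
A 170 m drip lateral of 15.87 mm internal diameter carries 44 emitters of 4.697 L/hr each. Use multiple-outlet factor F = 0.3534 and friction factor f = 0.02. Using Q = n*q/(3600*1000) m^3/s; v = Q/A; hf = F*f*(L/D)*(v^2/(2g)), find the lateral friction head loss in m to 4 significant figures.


Q = 44*4.697/(3600*1000) = 5.74078e-05 m^3/s
A = pi*(15.87e-3/2)^2 = 1.97808e-04 m^2, so v = Q/A = 0.290220 m/s
hf = 0.3534*0.02*(170/0.01587)*(0.290220^2/(2*9.81)) = 0.3250 m
Therefore the lateral friction head loss = 0.3250 m.


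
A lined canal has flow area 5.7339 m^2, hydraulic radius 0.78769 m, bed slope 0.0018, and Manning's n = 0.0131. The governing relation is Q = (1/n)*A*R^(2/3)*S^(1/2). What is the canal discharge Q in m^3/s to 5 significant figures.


Q = (1/0.0131) * 5.7339 * 0.78769^(2/3) * 0.0018^(1/2) = 15.839 m^3/s
Therefore the canal discharge Q = 15.839 m^3/s.


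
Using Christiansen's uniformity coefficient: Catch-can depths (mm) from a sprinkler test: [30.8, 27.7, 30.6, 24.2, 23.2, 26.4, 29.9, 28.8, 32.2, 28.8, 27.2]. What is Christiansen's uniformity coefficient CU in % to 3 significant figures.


Approach: apply Christiansen's uniformity coefficient, CU = (1 - mean_abs_deviation/mean)*100.
mean = 28.164 mm
mean |d_i - mean| = 2.2033 mm
CU = (1 - 2.2033/28.164)*100 = 92.2 %
Therefore Christiansen's uniformity coefficient CU = 92.2 %.


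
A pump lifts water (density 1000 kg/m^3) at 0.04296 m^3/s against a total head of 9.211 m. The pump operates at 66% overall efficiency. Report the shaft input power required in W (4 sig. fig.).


Approach: apply hydraulic power then efficiency conversion, P = rho*g*Q*H; P_in = P/eta.
Step 1 — hydraulic power (P = rho*g*Q*H):
  P = 1000 * 9.81 * 0.04296 * 9.211 = 3881.86 W
Step 2 — input power: P_in = P/eta = 3881.86 / 0.66 = 5882 W
Therefore the shaft input power required = 5882 W.


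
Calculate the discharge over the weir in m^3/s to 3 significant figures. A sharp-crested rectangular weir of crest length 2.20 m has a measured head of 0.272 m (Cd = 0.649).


Approach: apply the rectangular weir equation, Q = (2/3)*Cd*L*sqrt(2g)*H^1.5.
Q = (2/3)*0.649*2.20*sqrt(2*9.81)*0.272^1.5 = 0.598 m^3/s
Therefore the discharge over the weir = 0.598 m^3/s.


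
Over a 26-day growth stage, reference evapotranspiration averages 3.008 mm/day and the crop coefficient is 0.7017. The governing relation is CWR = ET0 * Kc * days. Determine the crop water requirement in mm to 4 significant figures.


CWR = 3.008 * 0.7017 * 26 = 54.88 mm
Therefore the crop water requirement = 54.88 mm.


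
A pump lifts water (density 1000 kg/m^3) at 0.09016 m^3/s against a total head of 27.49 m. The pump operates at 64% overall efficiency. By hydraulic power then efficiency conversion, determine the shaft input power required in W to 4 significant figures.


Approach: apply hydraulic power then efficiency conversion, P = rho*g*Q*H; P_in = P/eta.
Step 1 — hydraulic power (P = rho*g*Q*H):
  P = 1000 * 9.81 * 0.09016 * 27.49 = 24314.1 W
Step 2 — input power: P_in = P/eta = 24314.1 / 0.64 = 37990 W
Therefore the shaft input power required = 37990 W.


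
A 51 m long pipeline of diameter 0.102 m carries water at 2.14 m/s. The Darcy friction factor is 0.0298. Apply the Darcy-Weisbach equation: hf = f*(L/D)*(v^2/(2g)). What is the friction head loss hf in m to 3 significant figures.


hf = 0.0298 * (51/0.102) * (2.14^2 / (2*9.81))
hf = 3.48 m
Therefore the friction head loss hf = 3.48 m.


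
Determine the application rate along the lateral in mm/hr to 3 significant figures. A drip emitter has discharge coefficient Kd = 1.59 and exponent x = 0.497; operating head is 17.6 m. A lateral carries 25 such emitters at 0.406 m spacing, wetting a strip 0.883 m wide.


Approach: apply the emitter equation with a lateral mass balance, q = Kd*h^x; Q = n*q; rate = Q/(n*spacing*width).
Step 1 — single emitter flow (q = Kd*h^x):
  q = 1.59 * 17.6^0.497 = 6.6133 L/hr
Step 2 — total lateral flow: Q = 25 * 6.6133 = 165.33 L/hr
Step 3 — wetted area: A = 25 * 0.406 * 0.883 = 8.9625 m^2
Step 4 — application rate: Q/A = 165.33/8.9625 = 18.4 mm/hr
Therefore the application rate along the lateral = 18.4 mm/hr.


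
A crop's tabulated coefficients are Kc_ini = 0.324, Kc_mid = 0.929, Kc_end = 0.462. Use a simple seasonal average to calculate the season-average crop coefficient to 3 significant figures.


Approach: apply a simple seasonal average, Kc_avg = (Kc_ini + Kc_mid + Kc_end)/3.
Kc_avg = (0.324 + 0.929 + 0.462)/3 = 0.572
Therefore the season-average crop coefficient = 0.572.


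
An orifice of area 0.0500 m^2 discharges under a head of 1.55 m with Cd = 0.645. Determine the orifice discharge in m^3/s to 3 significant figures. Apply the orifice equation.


Approach: apply the orifice equation, Q = Cd*A*sqrt(2*g*h).
Q = 0.645 * 0.0500 * sqrt(2*9.81*1.55) = 0.178 m^3/s
Therefore the orifice discharge = 0.178 m^3/s.


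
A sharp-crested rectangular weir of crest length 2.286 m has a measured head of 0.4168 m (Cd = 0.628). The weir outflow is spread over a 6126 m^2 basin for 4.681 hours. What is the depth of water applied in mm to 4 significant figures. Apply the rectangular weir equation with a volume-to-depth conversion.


Approach: apply the rectangular weir equation with a volume-to-depth conversion, Q = (2/3)*Cd*L*sqrt(2g)*H^1.5; d = Q*t/A * 1000.
Step 1 — weir discharge:
  Q = (2/3)*0.628*2.286*sqrt(2*9.81)*0.4168^1.5 = 1.14074 m^3/s
Step 2 — volume: V = 1.14074 * 4.681*3600 = 19223.3 m^3
Step 3 — depth: d = V/A * 1000 = 19223.3/6126 * 1000 = 3138 mm
Therefore the depth of water applied = 3138 mm.


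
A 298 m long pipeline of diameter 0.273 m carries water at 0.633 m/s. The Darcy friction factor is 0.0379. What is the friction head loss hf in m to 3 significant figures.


Approach: apply the Darcy-Weisbach equation, hf = f*(L/D)*(v^2/(2g)).
hf = 0.0379 * (298/0.273) * (0.633^2 / (2*9.81))
hf = 0.845 m
Therefore the friction head loss hf = 0.845 m.


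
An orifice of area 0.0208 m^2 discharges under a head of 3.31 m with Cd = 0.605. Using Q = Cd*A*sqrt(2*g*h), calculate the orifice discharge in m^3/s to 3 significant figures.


Q = 0.605 * 0.0208 * sqrt(2*9.81*3.31) = 0.101 m^3/s
Therefore the orifice discharge = 0.101 m^3/s.


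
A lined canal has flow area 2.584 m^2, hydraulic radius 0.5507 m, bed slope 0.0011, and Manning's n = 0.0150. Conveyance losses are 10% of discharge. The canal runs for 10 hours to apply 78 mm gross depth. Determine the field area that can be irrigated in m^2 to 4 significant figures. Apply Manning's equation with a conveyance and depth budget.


Approach: apply Manning's equation with a conveyance and depth budget, Q = (1/n)*A*R^(2/3)*S^(1/2); Q_field = Q*(1-loss); Area = Q_field*t/(d/1000).
Step 1 — canal discharge (Manning's equation):
  Q = (1/0.0150) * 2.584 * 0.5507^(2/3) * 0.0011^(1/2) = 3.83861 m^3/s
Step 2 — delivered flow: Q_field = 3.83861*(1 - 10/100) = 3.45475 m^3/s
Step 3 — volume delivered: V = 3.45475 * 10*3600 = 124371 m^3
Step 4 — area served: A = V / (depth/1000) = 124371 / 0.078 = 1595000 m^2
Therefore the field area that can be irrigated = 1595000 m^2.


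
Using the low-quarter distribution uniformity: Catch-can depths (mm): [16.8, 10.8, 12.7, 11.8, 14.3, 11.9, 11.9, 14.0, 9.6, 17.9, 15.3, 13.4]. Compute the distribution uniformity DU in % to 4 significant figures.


Approach: apply the low-quarter distribution uniformity, DU = (mean of lowest quarter of readings / overall mean)*100.
sorted lowest 3 of 12: [9.6, 10.8, 11.8] -> mean = 10.7333 mm
overall mean = 13.3667 mm
DU = (10.7333/13.3667)*100 = 80.30 %
Therefore the distribution uniformity DU = 80.30 %.


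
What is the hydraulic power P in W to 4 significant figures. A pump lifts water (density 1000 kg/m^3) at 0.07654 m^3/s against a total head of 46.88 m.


Approach: apply the hydraulic power relation, P = rho*g*Q*H.
P = 1000 * 9.81 * 0.07654 * 46.88 = 35200 W
Therefore the hydraulic power P = 35200 W.


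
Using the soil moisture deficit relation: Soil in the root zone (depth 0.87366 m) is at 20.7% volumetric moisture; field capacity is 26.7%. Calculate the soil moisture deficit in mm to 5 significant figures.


Approach: apply the soil moisture deficit relation, SMD = (FC - theta)/100 * depth * 1000.
SMD = (26.7 - 20.7)/100 * 0.87366 * 1000 = 52.420 mm
Therefore the soil moisture deficit = 52.420 mm.


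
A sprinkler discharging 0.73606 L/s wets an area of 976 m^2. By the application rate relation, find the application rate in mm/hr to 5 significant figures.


Approach: apply the application rate relation, rate = (Q/A)*3600.
rate = (0.73606 / 976) * 3600 = 2.7150 mm/hr
Therefore the application rate = 2.7150 mm/hr.


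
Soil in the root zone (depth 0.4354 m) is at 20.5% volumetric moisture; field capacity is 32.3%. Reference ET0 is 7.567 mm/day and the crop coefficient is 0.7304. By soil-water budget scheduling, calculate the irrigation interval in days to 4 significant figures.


Approach: apply soil-water budget scheduling, SMD = (FC-theta)/100*depth*1000; ETc = ET0*Kc; interval = SMD/ETc.
Step 1 — soil moisture deficit:
  SMD = (32.3 - 20.5)/100 * 0.4354 * 1000 = 51.3772 mm
Step 2 — daily crop ET (ETc = ET0*Kc):
  ETc = 7.567 * 0.7304 = 5.52694 mm/day
Step 3 — irrigation interval (SMD/ETc):
  interval = 51.3772 / 5.52694 = 9.296 days
Therefore the irrigation interval = 9.296 days.


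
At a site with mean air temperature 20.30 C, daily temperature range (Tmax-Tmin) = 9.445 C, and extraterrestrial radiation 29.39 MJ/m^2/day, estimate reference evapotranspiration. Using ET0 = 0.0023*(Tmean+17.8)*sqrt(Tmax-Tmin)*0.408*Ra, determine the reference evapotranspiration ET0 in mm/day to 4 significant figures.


ET0 = 0.0023*(20.30+17.8)*sqrt(9.445)*0.408*29.39 = 3.229 mm/day
Therefore the reference evapotranspiration ET0 = 3.229 mm/day.


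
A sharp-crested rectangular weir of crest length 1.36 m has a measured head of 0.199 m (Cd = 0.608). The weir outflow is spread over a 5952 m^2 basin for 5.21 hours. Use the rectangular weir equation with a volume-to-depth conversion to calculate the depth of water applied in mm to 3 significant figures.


Approach: apply the rectangular weir equation with a volume-to-depth conversion, Q = (2/3)*Cd*L*sqrt(2g)*H^1.5; d = Q*t/A * 1000.
Step 1 — weir discharge:
  Q = (2/3)*0.608*1.36*sqrt(2*9.81)*0.199^1.5 = 0.21676 m^3/s
Step 2 — volume: V = 0.21676 * 5.21*3600 = 4065.6 m^3
Step 3 — depth: d = V/A * 1000 = 4065.6/5952 * 1000 = 683 mm
Therefore the depth of water applied = 683 mm.


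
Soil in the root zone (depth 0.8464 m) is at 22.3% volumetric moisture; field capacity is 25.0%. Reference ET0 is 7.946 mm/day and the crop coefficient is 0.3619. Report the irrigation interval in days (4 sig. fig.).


Approach: apply soil-water budget scheduling, SMD = (FC-theta)/100*depth*1000; ETc = ET0*Kc; interval = SMD/ETc.
Step 1 — soil moisture deficit:
  SMD = (25.0 - 22.3)/100 * 0.8464 * 1000 = 22.8528 mm
Step 2 — daily crop ET (ETc = ET0*Kc):
  ETc = 7.946 * 0.3619 = 2.87566 mm/day
Step 3 — irrigation interval (SMD/ETc):
  interval = 22.8528 / 2.87566 = 7.947 days
Therefore the irrigation interval = 7.947 days.


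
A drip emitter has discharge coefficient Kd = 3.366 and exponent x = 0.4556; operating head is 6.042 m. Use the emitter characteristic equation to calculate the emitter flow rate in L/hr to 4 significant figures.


Approach: apply the emitter characteristic equation, q = Kd * h^x.
q = 3.366 * 6.042^0.4556 = 7.639 L/hr
Therefore the emitter flow rate = 7.639 L/hr.


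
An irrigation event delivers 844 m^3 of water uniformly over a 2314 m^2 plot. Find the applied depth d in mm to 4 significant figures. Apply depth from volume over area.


Approach: apply depth from volume over area, d = (V/A)*1000.
d = (844 / 2314) * 1000 = 364.7 mm
Therefore the applied depth d = 364.7 mm.


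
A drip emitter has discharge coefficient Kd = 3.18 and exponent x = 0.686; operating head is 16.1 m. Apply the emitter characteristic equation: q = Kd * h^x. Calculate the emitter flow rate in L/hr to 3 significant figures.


q = 3.18 * 16.1^0.686 = 21.4 L/hr
Therefore the emitter flow rate = 21.4 L/hr.


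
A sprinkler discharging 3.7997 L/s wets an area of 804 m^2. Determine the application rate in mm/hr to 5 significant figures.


Approach: apply the application rate relation, rate = (Q/A)*3600.
rate = (3.7997 / 804) * 3600 = 17.014 mm/hr
Therefore the application rate = 17.014 mm/hr.


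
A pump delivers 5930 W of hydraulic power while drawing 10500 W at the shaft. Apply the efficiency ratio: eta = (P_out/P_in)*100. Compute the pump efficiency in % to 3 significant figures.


eta = (5930 / 10500) * 100 = 56.5 %
Therefore the pump efficiency = 56.5 %.


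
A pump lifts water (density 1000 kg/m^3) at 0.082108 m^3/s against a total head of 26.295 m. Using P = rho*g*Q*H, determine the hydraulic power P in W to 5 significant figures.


P = 1000 * 9.81 * 0.082108 * 26.295 = 21180 W
Therefore the hydraulic power P = 21180 W.


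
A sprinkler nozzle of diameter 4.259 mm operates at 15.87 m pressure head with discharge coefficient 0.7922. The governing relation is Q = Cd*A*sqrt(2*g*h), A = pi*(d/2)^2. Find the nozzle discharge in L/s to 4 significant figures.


A = pi*(4.259e-3/2)^2 = 1.42464e-05 m^2
Q = 0.7922 * 1.42464e-05 * sqrt(2*9.81*15.87) * 1000 = 0.1991 L/s
Therefore the nozzle discharge = 0.1991 L/s.


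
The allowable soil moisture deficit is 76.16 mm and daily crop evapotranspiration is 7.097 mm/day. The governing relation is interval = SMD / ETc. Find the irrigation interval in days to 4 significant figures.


interval = 76.16 / 7.097 = 10.73 days
Therefore the irrigation interval = 10.73 days.


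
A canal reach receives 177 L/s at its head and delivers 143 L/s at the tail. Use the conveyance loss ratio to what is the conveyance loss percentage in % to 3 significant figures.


Approach: apply the conveyance loss ratio, loss% = ((Q_head - Q_tail)/Q_head)*100.
loss = ((177 - 143)/177)*100 = 19.2 %
Therefore the conveyance loss percentage = 19.2 %.


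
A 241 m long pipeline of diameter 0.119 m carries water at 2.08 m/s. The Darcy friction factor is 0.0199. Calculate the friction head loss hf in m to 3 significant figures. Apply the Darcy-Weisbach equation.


Approach: apply the Darcy-Weisbach equation, hf = f*(L/D)*(v^2/(2g)).
hf = 0.0199 * (241/0.119) * (2.08^2 / (2*9.81))
hf = 8.89 m
Therefore the friction head loss hf = 8.89 m.


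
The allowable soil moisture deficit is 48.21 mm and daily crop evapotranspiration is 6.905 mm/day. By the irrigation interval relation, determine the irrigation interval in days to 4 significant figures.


Approach: apply the irrigation interval relation, interval = SMD / ETc.
interval = 48.21 / 6.905 = 6.982 days
Therefore the irrigation interval = 6.982 days.


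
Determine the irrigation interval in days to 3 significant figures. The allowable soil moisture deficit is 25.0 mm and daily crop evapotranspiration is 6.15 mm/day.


Approach: apply the irrigation interval relation, interval = SMD / ETc.
interval = 25.0 / 6.15 = 4.07 days
Therefore the irrigation interval = 4.07 days.


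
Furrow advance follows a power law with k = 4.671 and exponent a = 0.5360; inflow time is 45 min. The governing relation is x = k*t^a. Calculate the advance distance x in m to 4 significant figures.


x = 4.671 * 45^0.5360 = 35.94 m
Therefore the advance distance x = 35.94 m.


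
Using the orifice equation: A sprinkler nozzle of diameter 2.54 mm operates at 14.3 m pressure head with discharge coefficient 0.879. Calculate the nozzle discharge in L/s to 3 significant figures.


Approach: apply the orifice equation, Q = Cd*A*sqrt(2*g*h), A = pi*(d/2)^2.
A = pi*(2.54e-3/2)^2 = 5.0671e-06 m^2
Q = 0.879 * 5.0671e-06 * sqrt(2*9.81*14.3) * 1000 = 0.0746 L/s
Therefore the nozzle discharge = 0.0746 L/s.


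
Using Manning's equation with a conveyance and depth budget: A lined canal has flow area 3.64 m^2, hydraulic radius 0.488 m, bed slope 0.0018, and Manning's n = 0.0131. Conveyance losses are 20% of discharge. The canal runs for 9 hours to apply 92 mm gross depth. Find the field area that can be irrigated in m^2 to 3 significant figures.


Approach: apply Manning's equation with a conveyance and depth budget, Q = (1/n)*A*R^(2/3)*S^(1/2); Q_field = Q*(1-loss); Area = Q_field*t/(d/1000).
Step 1 — canal discharge (Manning's equation):
  Q = (1/0.0131) * 3.64 * 0.488^(2/3) * 0.0018^(1/2) = 7.3071 m^3/s
Step 2 — delivered flow: Q_field = 7.3071*(1 - 20/100) = 5.8457 m^3/s
Step 3 — volume delivered: V = 5.8457 * 9*3600 = 189400 m^3
Step 4 — area served: A = V / (depth/1000) = 189400 / 0.092 = 2060000 m^2
Therefore the field area that can be irrigated = 2060000 m^2.


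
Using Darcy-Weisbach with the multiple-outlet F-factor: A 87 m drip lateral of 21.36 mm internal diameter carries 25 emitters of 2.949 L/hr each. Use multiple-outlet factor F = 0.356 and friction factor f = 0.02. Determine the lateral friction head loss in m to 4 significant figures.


Approach: apply Darcy-Weisbach with the multiple-outlet F-factor, Q = n*q/(3600*1000) m^3/s; v = Q/A; hf = F*f*(L/D)*(v^2/(2g)).
Q = 25*2.949/(3600*1000) = 2.04792e-05 m^3/s
A = pi*(21.36e-3/2)^2 = 3.58338e-04 m^2, so v = Q/A = 0.0571505 m/s
hf = 0.356*0.02*(87/0.02136)*(0.0571505^2/(2*9.81)) = 0.004828 m
Therefore the lateral friction head loss = 0.004828 m.


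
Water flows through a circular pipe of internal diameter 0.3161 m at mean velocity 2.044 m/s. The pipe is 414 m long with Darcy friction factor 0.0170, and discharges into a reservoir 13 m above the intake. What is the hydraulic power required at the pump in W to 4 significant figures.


Approach: apply continuity + Darcy-Weisbach + hydraulic power, Q = A*v; hf = f*(L/D)*(v^2/(2g)); H = static + hf; P = rho*g*Q*H.
Step 1 — flow rate (continuity, Q = A*v):
  A = pi*(0.3161/2)^2 = 0.0784764 m^2
  Q = 0.0784764 * 2.044 = 0.160406 m^3/s
Step 2 — friction head loss (Darcy-Weisbach):
  hf = 0.0170 * (414/0.3161) * (2.044^2 / (2*9.81))
  hf = 4.74119 m
Step 3 — total head: H = 13 + 4.74119 = 17.7412 m
Step 4 — hydraulic power (P = rho*g*Q*H):
  P = 1000 * 9.81 * 0.160406 * 17.7412 = 27920 W
Therefore the hydraulic power required at the pump = 27920 W.


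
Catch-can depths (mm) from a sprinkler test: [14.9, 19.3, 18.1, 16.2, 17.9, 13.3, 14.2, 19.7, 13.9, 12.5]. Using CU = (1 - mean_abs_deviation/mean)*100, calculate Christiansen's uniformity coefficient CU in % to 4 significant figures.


mean = 16.0000 mm
mean |d_i - mean| = 2.24000 mm
CU = (1 - 2.24000/16.0000)*100 = 86.00 %
Therefore Christiansen's uniformity coefficient CU = 86.00 %.


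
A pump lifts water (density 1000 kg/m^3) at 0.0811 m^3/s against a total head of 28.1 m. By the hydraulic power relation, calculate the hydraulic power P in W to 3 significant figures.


Approach: apply the hydraulic power relation, P = rho*g*Q*H.
P = 1000 * 9.81 * 0.0811 * 28.1 = 22400 W
Therefore the hydraulic power P = 22400 W.


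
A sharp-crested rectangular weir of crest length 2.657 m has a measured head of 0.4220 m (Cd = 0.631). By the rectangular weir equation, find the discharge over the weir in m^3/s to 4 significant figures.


Approach: apply the rectangular weir equation, Q = (2/3)*Cd*L*sqrt(2g)*H^1.5.
Q = (2/3)*0.631*2.657*sqrt(2*9.81)*0.4220^1.5 = 1.357 m^3/s
Therefore the discharge over the weir = 1.357 m^3/s.


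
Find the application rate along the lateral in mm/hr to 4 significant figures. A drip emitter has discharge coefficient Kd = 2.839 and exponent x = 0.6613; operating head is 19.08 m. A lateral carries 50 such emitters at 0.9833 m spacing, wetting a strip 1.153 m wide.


Approach: apply the emitter equation with a lateral mass balance, q = Kd*h^x; Q = n*q; rate = Q/(n*spacing*width).
Step 1 — single emitter flow (q = Kd*h^x):
  q = 2.839 * 19.08^0.6613 = 19.9532 L/hr
Step 2 — total lateral flow: Q = 50 * 19.9532 = 997.658 L/hr
Step 3 — wetted area: A = 50 * 0.9833 * 1.153 = 56.6872 m^2
Step 4 — application rate: Q/A = 997.658/56.6872 = 17.60 mm/hr
Therefore the application rate along the lateral = 17.60 mm/hr.
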